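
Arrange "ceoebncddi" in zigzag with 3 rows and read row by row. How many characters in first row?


Zigzag "ceoebncddi" into 3 rows:
Placing characters:
  'c' => row 0
  'e' => row 1
  'o' => row 2
  'e' => row 1
  'b' => row 0
  'n' => row 1
  'c' => row 2
  'd' => row 1
  'd' => row 0
  'i' => row 1
Rows:
  Row 0: "cbd"
  Row 1: "eendi"
  Row 2: "oc"
First row length: 3

3


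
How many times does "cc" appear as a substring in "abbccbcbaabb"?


Searching for "cc" in "abbccbcbaabb"
Scanning each position:
  Position 0: "ab" => no
  Position 1: "bb" => no
  Position 2: "bc" => no
  Position 3: "cc" => MATCH
  Position 4: "cb" => no
  Position 5: "bc" => no
  Position 6: "cb" => no
  Position 7: "ba" => no
  Position 8: "aa" => no
  Position 9: "ab" => no
  Position 10: "bb" => no
Total occurrences: 1

1


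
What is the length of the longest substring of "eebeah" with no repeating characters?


Input: "eebeah"
Sliding window (track last position of each char):
  Position 0 ('e'): window [0,0] length 1 -- new best
  Position 1 ('e'): repeat (last at 0), move window start to 1
  Position 1 ('e'): window [1,1] length 1
  Position 2 ('b'): window [1,2] length 2 -- new best
  Position 3 ('e'): repeat (last at 1), move window start to 2
  Position 3 ('e'): window [2,3] length 2
  Position 4 ('a'): window [2,4] length 3 -- new best
  Position 5 ('h'): window [2,5] length 4 -- new best
Longest substring with no repeats: "beah" with length 4

4


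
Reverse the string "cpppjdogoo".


Input: cpppjdogoo
Reading characters right to left:
  Position 9: 'o'
  Position 8: 'o'
  Position 7: 'g'
  Position 6: 'o'
  Position 5: 'd'
  Position 4: 'j'
  Position 3: 'p'
  Position 2: 'p'
  Position 1: 'p'
  Position 0: 'c'
Reversed: oogodjpppc

oogodjpppc


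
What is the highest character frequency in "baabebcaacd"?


Input: baabebcaacd
Character counts:
  'a': 4
  'b': 3
  'c': 2
  'd': 1
  'e': 1
Maximum frequency: 4

4


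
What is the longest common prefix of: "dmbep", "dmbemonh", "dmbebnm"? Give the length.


Words: dmbep, dmbemonh, dmbebnm
  Position 0: all 'd' => match
  Position 1: all 'm' => match
  Position 2: all 'b' => match
  Position 3: all 'e' => match
  Position 4: ('p', 'm', 'b') => mismatch, stop
LCP = "dmbe" (length 4)

4


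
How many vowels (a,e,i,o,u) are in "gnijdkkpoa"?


Input: gnijdkkpoa
Checking each character:
  'g' at position 0: consonant
  'n' at position 1: consonant
  'i' at position 2: vowel (running total: 1)
  'j' at position 3: consonant
  'd' at position 4: consonant
  'k' at position 5: consonant
  'k' at position 6: consonant
  'p' at position 7: consonant
  'o' at position 8: vowel (running total: 2)
  'a' at position 9: vowel (running total: 3)
Total vowels: 3

3


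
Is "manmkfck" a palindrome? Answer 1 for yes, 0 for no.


Input: manmkfck
Reversed: kcfkmnam
  Compare pos 0 ('m') with pos 7 ('k'): MISMATCH
  Compare pos 1 ('a') with pos 6 ('c'): MISMATCH
  Compare pos 2 ('n') with pos 5 ('f'): MISMATCH
  Compare pos 3 ('m') with pos 4 ('k'): MISMATCH
Result: not a palindrome

0


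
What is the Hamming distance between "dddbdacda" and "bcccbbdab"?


Comparing "dddbdacda" and "bcccbbdab" position by position:
  Position 0: 'd' vs 'b' => differ
  Position 1: 'd' vs 'c' => differ
  Position 2: 'd' vs 'c' => differ
  Position 3: 'b' vs 'c' => differ
  Position 4: 'd' vs 'b' => differ
  Position 5: 'a' vs 'b' => differ
  Position 6: 'c' vs 'd' => differ
  Position 7: 'd' vs 'a' => differ
  Position 8: 'a' vs 'b' => differ
Total differences (Hamming distance): 9

9


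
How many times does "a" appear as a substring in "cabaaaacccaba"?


Searching for "a" in "cabaaaacccaba"
Scanning each position:
  Position 0: "c" => no
  Position 1: "a" => MATCH
  Position 2: "b" => no
  Position 3: "a" => MATCH
  Position 4: "a" => MATCH
  Position 5: "a" => MATCH
  Position 6: "a" => MATCH
  Position 7: "c" => no
  Position 8: "c" => no
  Position 9: "c" => no
  Position 10: "a" => MATCH
  Position 11: "b" => no
  Position 12: "a" => MATCH
Total occurrences: 7

7


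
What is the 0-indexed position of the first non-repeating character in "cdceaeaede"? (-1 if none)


Input: cdceaeaede
Character frequencies:
  'a': 2
  'c': 2
  'd': 2
  'e': 4
Scanning left to right for freq == 1:
  Position 0 ('c'): freq=2, skip
  Position 1 ('d'): freq=2, skip
  Position 2 ('c'): freq=2, skip
  Position 3 ('e'): freq=4, skip
  Position 4 ('a'): freq=2, skip
  Position 5 ('e'): freq=4, skip
  Position 6 ('a'): freq=2, skip
  Position 7 ('e'): freq=4, skip
  Position 8 ('d'): freq=2, skip
  Position 9 ('e'): freq=4, skip
  No unique character found => answer = -1

-1


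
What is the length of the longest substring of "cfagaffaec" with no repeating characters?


Input: "cfagaffaec"
Sliding window (track last position of each char):
  Position 0 ('c'): window [0,0] length 1 -- new best
  Position 1 ('f'): window [0,1] length 2 -- new best
  Position 2 ('a'): window [0,2] length 3 -- new best
  Position 3 ('g'): window [0,3] length 4 -- new best
  Position 4 ('a'): repeat (last at 2), move window start to 3
  Position 4 ('a'): window [3,4] length 2
  Position 5 ('f'): window [3,5] length 3
  Position 6 ('f'): repeat (last at 5), move window start to 6
  Position 6 ('f'): window [6,6] length 1
  Position 7 ('a'): window [6,7] length 2
  Position 8 ('e'): window [6,8] length 3
  Position 9 ('c'): window [6,9] length 4
Longest substring with no repeats: "cfag" with length 4

4


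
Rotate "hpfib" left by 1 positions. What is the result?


Input: "hpfib", rotate left by 1
First 1 characters: "h"
Remaining characters: "pfib"
Concatenate remaining + first: "pfib" + "h" = "pfibh"

pfibh


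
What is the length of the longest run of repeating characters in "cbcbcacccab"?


Input: "cbcbcacccab"
Scanning for longest run:
  Position 1 ('b'): new char, reset run to 1
  Position 2 ('c'): new char, reset run to 1
  Position 3 ('b'): new char, reset run to 1
  Position 4 ('c'): new char, reset run to 1
  Position 5 ('a'): new char, reset run to 1
  Position 6 ('c'): new char, reset run to 1
  Position 7 ('c'): continues run of 'c', length=2
  Position 8 ('c'): continues run of 'c', length=3
  Position 9 ('a'): new char, reset run to 1
  Position 10 ('b'): new char, reset run to 1
Longest run: 'c' with length 3

3


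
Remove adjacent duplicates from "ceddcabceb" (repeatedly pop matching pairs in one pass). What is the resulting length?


Input: ceddcabceb
Stack-based adjacent duplicate removal:
  Read 'c': push. Stack: c
  Read 'e': push. Stack: ce
  Read 'd': push. Stack: ced
  Read 'd': matches stack top 'd' => pop. Stack: ce
  Read 'c': push. Stack: cec
  Read 'a': push. Stack: ceca
  Read 'b': push. Stack: cecab
  Read 'c': push. Stack: cecabc
  Read 'e': push. Stack: cecabce
  Read 'b': push. Stack: cecabceb
Final stack: "cecabceb" (length 8)

8


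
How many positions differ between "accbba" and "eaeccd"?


Comparing "accbba" and "eaeccd" position by position:
  Position 0: 'a' vs 'e' => DIFFER
  Position 1: 'c' vs 'a' => DIFFER
  Position 2: 'c' vs 'e' => DIFFER
  Position 3: 'b' vs 'c' => DIFFER
  Position 4: 'b' vs 'c' => DIFFER
  Position 5: 'a' vs 'd' => DIFFER
Positions that differ: 6

6


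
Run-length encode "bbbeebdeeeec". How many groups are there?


Input: bbbeebdeeeec
Scanning for consecutive runs:
  Group 1: 'b' x 3 (positions 0-2)
  Group 2: 'e' x 2 (positions 3-4)
  Group 3: 'b' x 1 (positions 5-5)
  Group 4: 'd' x 1 (positions 6-6)
  Group 5: 'e' x 4 (positions 7-10)
  Group 6: 'c' x 1 (positions 11-11)
Total groups: 6

6


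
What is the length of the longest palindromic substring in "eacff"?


Input: "eacff"
Checking substrings for palindromes:
  [3:5] "ff" (len 2) => palindrome
Longest palindromic substring: "ff" with length 2

2


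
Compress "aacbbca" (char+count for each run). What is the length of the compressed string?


Input: aacbbca
Runs:
  'a' x 2 => "a2"
  'c' x 1 => "c1"
  'b' x 2 => "b2"
  'c' x 1 => "c1"
  'a' x 1 => "a1"
Compressed: "a2c1b2c1a1"
Compressed length: 10

10


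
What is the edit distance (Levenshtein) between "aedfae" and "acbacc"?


Computing edit distance: "aedfae" -> "acbacc"
DP table:
           a    c    b    a    c    c
      0    1    2    3    4    5    6
  a   1    0    1    2    3    4    5
  e   2    1    1    2    3    4    5
  d   3    2    2    2    3    4    5
  f   4    3    3    3    3    4    5
  a   5    4    4    4    3    4    5
  e   6    5    5    5    4    4    5
Edit distance = dp[6][6] = 5

5


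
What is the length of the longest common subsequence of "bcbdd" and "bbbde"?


LCS of "bcbdd" and "bbbde"
DP table:
           b    b    b    d    e
      0    0    0    0    0    0
  b   0    1    1    1    1    1
  c   0    1    1    1    1    1
  b   0    1    2    2    2    2
  d   0    1    2    2    3    3
  d   0    1    2    2    3    3
LCS length = dp[5][5] = 3

3


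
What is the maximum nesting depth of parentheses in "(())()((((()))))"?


Input: "(())()((((()))))"
Tracking depth:
  Position 0 '(': depth becomes 1
  Position 1 '(': depth becomes 2
  Position 2 ')': depth becomes 1
  Position 3 ')': depth becomes 0
  Position 4 '(': depth becomes 1
  Position 5 ')': depth becomes 0
  Position 6 '(': depth becomes 1
  Position 7 '(': depth becomes 2
  Position 8 '(': depth becomes 3
  Position 9 '(': depth becomes 4
  Position 10 '(': depth becomes 5
  Position 11 ')': depth becomes 4
  Position 12 ')': depth becomes 3
  Position 13 ')': depth becomes 2
  Position 14 ')': depth becomes 1
  Position 15 ')': depth becomes 0
Maximum depth reached: 5

5


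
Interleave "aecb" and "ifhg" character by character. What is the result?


Interleaving "aecb" and "ifhg":
  Position 0: 'a' from first, 'i' from second => "ai"
  Position 1: 'e' from first, 'f' from second => "ef"
  Position 2: 'c' from first, 'h' from second => "ch"
  Position 3: 'b' from first, 'g' from second => "bg"
Result: aiefchbg

aiefchbg


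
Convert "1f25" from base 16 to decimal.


Input: "1f25" in base 16
Positional expansion:
  Digit '1' (value 1) x 16^3 = 4096
  Digit 'f' (value 15) x 16^2 = 3840
  Digit '2' (value 2) x 16^1 = 32
  Digit '5' (value 5) x 16^0 = 5
Sum = 7973

7973


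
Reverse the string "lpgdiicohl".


Input: lpgdiicohl
Reading characters right to left:
  Position 9: 'l'
  Position 8: 'h'
  Position 7: 'o'
  Position 6: 'c'
  Position 5: 'i'
  Position 4: 'i'
  Position 3: 'd'
  Position 2: 'g'
  Position 1: 'p'
  Position 0: 'l'
Reversed: lhociidgpl

lhociidgpl


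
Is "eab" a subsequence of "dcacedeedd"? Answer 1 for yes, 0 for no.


Check if "eab" is a subsequence of "dcacedeedd"
Greedy scan:
  Position 0 ('d'): no match needed
  Position 1 ('c'): no match needed
  Position 2 ('a'): no match needed
  Position 3 ('c'): no match needed
  Position 4 ('e'): matches sub[0] = 'e'
  Position 5 ('d'): no match needed
  Position 6 ('e'): no match needed
  Position 7 ('e'): no match needed
  Position 8 ('d'): no match needed
  Position 9 ('d'): no match needed
Only matched 1/3 characters => not a subsequence

0


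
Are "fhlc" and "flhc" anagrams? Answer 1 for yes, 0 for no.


Strings: "fhlc", "flhc"
Sorted first:  cfhl
Sorted second: cfhl
Sorted forms match => anagrams

1


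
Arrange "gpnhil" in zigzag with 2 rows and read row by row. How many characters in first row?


Zigzag "gpnhil" into 2 rows:
Placing characters:
  'g' => row 0
  'p' => row 1
  'n' => row 0
  'h' => row 1
  'i' => row 0
  'l' => row 1
Rows:
  Row 0: "gni"
  Row 1: "phl"
First row length: 3

3


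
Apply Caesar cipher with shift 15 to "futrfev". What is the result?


Caesar cipher: shift "futrfev" by 15
  'f' (pos 5) + 15 = pos 20 = 'u'
  'u' (pos 20) + 15 = pos 9 = 'j'
  't' (pos 19) + 15 = pos 8 = 'i'
  'r' (pos 17) + 15 = pos 6 = 'g'
  'f' (pos 5) + 15 = pos 20 = 'u'
  'e' (pos 4) + 15 = pos 19 = 't'
  'v' (pos 21) + 15 = pos 10 = 'k'
Result: ujigutk

ujigutk


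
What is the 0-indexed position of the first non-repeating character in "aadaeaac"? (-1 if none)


Input: aadaeaac
Character frequencies:
  'a': 5
  'c': 1
  'd': 1
  'e': 1
Scanning left to right for freq == 1:
  Position 0 ('a'): freq=5, skip
  Position 1 ('a'): freq=5, skip
  Position 2 ('d'): unique! => answer = 2

2


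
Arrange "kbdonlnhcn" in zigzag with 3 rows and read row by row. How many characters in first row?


Zigzag "kbdonlnhcn" into 3 rows:
Placing characters:
  'k' => row 0
  'b' => row 1
  'd' => row 2
  'o' => row 1
  'n' => row 0
  'l' => row 1
  'n' => row 2
  'h' => row 1
  'c' => row 0
  'n' => row 1
Rows:
  Row 0: "knc"
  Row 1: "bolhn"
  Row 2: "dn"
First row length: 3

3


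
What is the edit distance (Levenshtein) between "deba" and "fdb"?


Computing edit distance: "deba" -> "fdb"
DP table:
           f    d    b
      0    1    2    3
  d   1    1    1    2
  e   2    2    2    2
  b   3    3    3    2
  a   4    4    4    3
Edit distance = dp[4][3] = 3

3


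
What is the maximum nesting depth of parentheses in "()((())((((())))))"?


Input: "()((())((((())))))"
Tracking depth:
  Position 0 '(': depth becomes 1
  Position 1 ')': depth becomes 0
  Position 2 '(': depth becomes 1
  Position 3 '(': depth becomes 2
  Position 4 '(': depth becomes 3
  Position 5 ')': depth becomes 2
  Position 6 ')': depth becomes 1
  Position 7 '(': depth becomes 2
  Position 8 '(': depth becomes 3
  Position 9 '(': depth becomes 4
  Position 10 '(': depth becomes 5
  Position 11 '(': depth becomes 6
  Position 12 ')': depth becomes 5
  Position 13 ')': depth becomes 4
  Position 14 ')': depth becomes 3
  Position 15 ')': depth becomes 2
  Position 16 ')': depth becomes 1
  Position 17 ')': depth becomes 0
Maximum depth reached: 6

6


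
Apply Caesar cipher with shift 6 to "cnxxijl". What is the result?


Caesar cipher: shift "cnxxijl" by 6
  'c' (pos 2) + 6 = pos 8 = 'i'
  'n' (pos 13) + 6 = pos 19 = 't'
  'x' (pos 23) + 6 = pos 3 = 'd'
  'x' (pos 23) + 6 = pos 3 = 'd'
  'i' (pos 8) + 6 = pos 14 = 'o'
  'j' (pos 9) + 6 = pos 15 = 'p'
  'l' (pos 11) + 6 = pos 17 = 'r'
Result: itddopr

itddopr


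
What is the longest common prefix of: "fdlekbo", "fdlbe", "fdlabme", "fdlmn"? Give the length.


Words: fdlekbo, fdlbe, fdlabme, fdlmn
  Position 0: all 'f' => match
  Position 1: all 'd' => match
  Position 2: all 'l' => match
  Position 3: ('e', 'b', 'a', 'm') => mismatch, stop
LCP = "fdl" (length 3)

3


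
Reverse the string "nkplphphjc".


Input: nkplphphjc
Reading characters right to left:
  Position 9: 'c'
  Position 8: 'j'
  Position 7: 'h'
  Position 6: 'p'
  Position 5: 'h'
  Position 4: 'p'
  Position 3: 'l'
  Position 2: 'p'
  Position 1: 'k'
  Position 0: 'n'
Reversed: cjhphplpkn

cjhphplpkn


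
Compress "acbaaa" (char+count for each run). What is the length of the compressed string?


Input: acbaaa
Runs:
  'a' x 1 => "a1"
  'c' x 1 => "c1"
  'b' x 1 => "b1"
  'a' x 3 => "a3"
Compressed: "a1c1b1a3"
Compressed length: 8

8


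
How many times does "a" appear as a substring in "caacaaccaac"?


Searching for "a" in "caacaaccaac"
Scanning each position:
  Position 0: "c" => no
  Position 1: "a" => MATCH
  Position 2: "a" => MATCH
  Position 3: "c" => no
  Position 4: "a" => MATCH
  Position 5: "a" => MATCH
  Position 6: "c" => no
  Position 7: "c" => no
  Position 8: "a" => MATCH
  Position 9: "a" => MATCH
  Position 10: "c" => no
Total occurrences: 6

6


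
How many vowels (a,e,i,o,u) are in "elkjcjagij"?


Input: elkjcjagij
Checking each character:
  'e' at position 0: vowel (running total: 1)
  'l' at position 1: consonant
  'k' at position 2: consonant
  'j' at position 3: consonant
  'c' at position 4: consonant
  'j' at position 5: consonant
  'a' at position 6: vowel (running total: 2)
  'g' at position 7: consonant
  'i' at position 8: vowel (running total: 3)
  'j' at position 9: consonant
Total vowels: 3

3


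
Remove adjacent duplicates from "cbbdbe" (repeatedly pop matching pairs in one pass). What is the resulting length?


Input: cbbdbe
Stack-based adjacent duplicate removal:
  Read 'c': push. Stack: c
  Read 'b': push. Stack: cb
  Read 'b': matches stack top 'b' => pop. Stack: c
  Read 'd': push. Stack: cd
  Read 'b': push. Stack: cdb
  Read 'e': push. Stack: cdbe
Final stack: "cdbe" (length 4)

4


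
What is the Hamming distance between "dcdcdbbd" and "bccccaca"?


Comparing "dcdcdbbd" and "bccccaca" position by position:
  Position 0: 'd' vs 'b' => differ
  Position 1: 'c' vs 'c' => same
  Position 2: 'd' vs 'c' => differ
  Position 3: 'c' vs 'c' => same
  Position 4: 'd' vs 'c' => differ
  Position 5: 'b' vs 'a' => differ
  Position 6: 'b' vs 'c' => differ
  Position 7: 'd' vs 'a' => differ
Total differences (Hamming distance): 6

6


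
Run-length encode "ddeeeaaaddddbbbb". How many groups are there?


Input: ddeeeaaaddddbbbb
Scanning for consecutive runs:
  Group 1: 'd' x 2 (positions 0-1)
  Group 2: 'e' x 3 (positions 2-4)
  Group 3: 'a' x 3 (positions 5-7)
  Group 4: 'd' x 4 (positions 8-11)
  Group 5: 'b' x 4 (positions 12-15)
Total groups: 5

5


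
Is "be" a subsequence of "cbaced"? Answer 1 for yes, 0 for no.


Check if "be" is a subsequence of "cbaced"
Greedy scan:
  Position 0 ('c'): no match needed
  Position 1 ('b'): matches sub[0] = 'b'
  Position 2 ('a'): no match needed
  Position 3 ('c'): no match needed
  Position 4 ('e'): matches sub[1] = 'e'
  Position 5 ('d'): no match needed
All 2 characters matched => is a subsequence

1


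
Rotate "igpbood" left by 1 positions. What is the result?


Input: "igpbood", rotate left by 1
First 1 characters: "i"
Remaining characters: "gpbood"
Concatenate remaining + first: "gpbood" + "i" = "gpboodi"

gpboodi


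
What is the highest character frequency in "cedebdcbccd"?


Input: cedebdcbccd
Character counts:
  'b': 2
  'c': 4
  'd': 3
  'e': 2
Maximum frequency: 4

4


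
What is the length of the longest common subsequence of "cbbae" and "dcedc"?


LCS of "cbbae" and "dcedc"
DP table:
           d    c    e    d    c
      0    0    0    0    0    0
  c   0    0    1    1    1    1
  b   0    0    1    1    1    1
  b   0    0    1    1    1    1
  a   0    0    1    1    1    1
  e   0    0    1    2    2    2
LCS length = dp[5][5] = 2

2


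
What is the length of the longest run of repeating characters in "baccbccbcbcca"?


Input: "baccbccbcbcca"
Scanning for longest run:
  Position 1 ('a'): new char, reset run to 1
  Position 2 ('c'): new char, reset run to 1
  Position 3 ('c'): continues run of 'c', length=2
  Position 4 ('b'): new char, reset run to 1
  Position 5 ('c'): new char, reset run to 1
  Position 6 ('c'): continues run of 'c', length=2
  Position 7 ('b'): new char, reset run to 1
  Position 8 ('c'): new char, reset run to 1
  Position 9 ('b'): new char, reset run to 1
  Position 10 ('c'): new char, reset run to 1
  Position 11 ('c'): continues run of 'c', length=2
  Position 12 ('a'): new char, reset run to 1
Longest run: 'c' with length 2

2


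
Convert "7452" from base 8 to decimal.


Input: "7452" in base 8
Positional expansion:
  Digit '7' (value 7) x 8^3 = 3584
  Digit '4' (value 4) x 8^2 = 256
  Digit '5' (value 5) x 8^1 = 40
  Digit '2' (value 2) x 8^0 = 2
Sum = 3882

3882


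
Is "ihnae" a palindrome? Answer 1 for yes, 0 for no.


Input: ihnae
Reversed: eanhi
  Compare pos 0 ('i') with pos 4 ('e'): MISMATCH
  Compare pos 1 ('h') with pos 3 ('a'): MISMATCH
Result: not a palindrome

0


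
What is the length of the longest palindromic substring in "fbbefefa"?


Input: "fbbefefa"
Checking substrings for palindromes:
  [3:6] "efe" (len 3) => palindrome
  [4:7] "fef" (len 3) => palindrome
  [1:3] "bb" (len 2) => palindrome
Longest palindromic substring: "efe" with length 3

3


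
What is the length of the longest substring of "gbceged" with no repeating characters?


Input: "gbceged"
Sliding window (track last position of each char):
  Position 0 ('g'): window [0,0] length 1 -- new best
  Position 1 ('b'): window [0,1] length 2 -- new best
  Position 2 ('c'): window [0,2] length 3 -- new best
  Position 3 ('e'): window [0,3] length 4 -- new best
  Position 4 ('g'): repeat (last at 0), move window start to 1
  Position 4 ('g'): window [1,4] length 4
  Position 5 ('e'): repeat (last at 3), move window start to 4
  Position 5 ('e'): window [4,5] length 2
  Position 6 ('d'): window [4,6] length 3
Longest substring with no repeats: "gbce" with length 4

4


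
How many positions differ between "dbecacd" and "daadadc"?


Comparing "dbecacd" and "daadadc" position by position:
  Position 0: 'd' vs 'd' => same
  Position 1: 'b' vs 'a' => DIFFER
  Position 2: 'e' vs 'a' => DIFFER
  Position 3: 'c' vs 'd' => DIFFER
  Position 4: 'a' vs 'a' => same
  Position 5: 'c' vs 'd' => DIFFER
  Position 6: 'd' vs 'c' => DIFFER
Positions that differ: 5

5


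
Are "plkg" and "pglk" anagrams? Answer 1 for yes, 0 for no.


Strings: "plkg", "pglk"
Sorted first:  gklp
Sorted second: gklp
Sorted forms match => anagrams

1


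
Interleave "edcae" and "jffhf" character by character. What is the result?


Interleaving "edcae" and "jffhf":
  Position 0: 'e' from first, 'j' from second => "ej"
  Position 1: 'd' from first, 'f' from second => "df"
  Position 2: 'c' from first, 'f' from second => "cf"
  Position 3: 'a' from first, 'h' from second => "ah"
  Position 4: 'e' from first, 'f' from second => "ef"
Result: ejdfcfahef

ejdfcfahef


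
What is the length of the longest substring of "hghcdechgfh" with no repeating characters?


Input: "hghcdechgfh"
Sliding window (track last position of each char):
  Position 0 ('h'): window [0,0] length 1 -- new best
  Position 1 ('g'): window [0,1] length 2 -- new best
  Position 2 ('h'): repeat (last at 0), move window start to 1
  Position 2 ('h'): window [1,2] length 2
  Position 3 ('c'): window [1,3] length 3 -- new best
  Position 4 ('d'): window [1,4] length 4 -- new best
  Position 5 ('e'): window [1,5] length 5 -- new best
  Position 6 ('c'): repeat (last at 3), move window start to 4
  Position 6 ('c'): window [4,6] length 3
  Position 7 ('h'): window [4,7] length 4
  Position 8 ('g'): window [4,8] length 5
  Position 9 ('f'): window [4,9] length 6 -- new best
  Position 10 ('h'): repeat (last at 7), move window start to 8
  Position 10 ('h'): window [8,10] length 3
Longest substring with no repeats: "dechgf" with length 6

6


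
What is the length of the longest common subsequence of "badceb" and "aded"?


LCS of "badceb" and "aded"
DP table:
           a    d    e    d
      0    0    0    0    0
  b   0    0    0    0    0
  a   0    1    1    1    1
  d   0    1    2    2    2
  c   0    1    2    2    2
  e   0    1    2    3    3
  b   0    1    2    3    3
LCS length = dp[6][4] = 3

3


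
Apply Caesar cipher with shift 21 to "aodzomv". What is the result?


Caesar cipher: shift "aodzomv" by 21
  'a' (pos 0) + 21 = pos 21 = 'v'
  'o' (pos 14) + 21 = pos 9 = 'j'
  'd' (pos 3) + 21 = pos 24 = 'y'
  'z' (pos 25) + 21 = pos 20 = 'u'
  'o' (pos 14) + 21 = pos 9 = 'j'
  'm' (pos 12) + 21 = pos 7 = 'h'
  'v' (pos 21) + 21 = pos 16 = 'q'
Result: vjyujhq

vjyujhq


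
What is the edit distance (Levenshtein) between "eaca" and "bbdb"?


Computing edit distance: "eaca" -> "bbdb"
DP table:
           b    b    d    b
      0    1    2    3    4
  e   1    1    2    3    4
  a   2    2    2    3    4
  c   3    3    3    3    4
  a   4    4    4    4    4
Edit distance = dp[4][4] = 4

4


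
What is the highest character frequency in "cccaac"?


Input: cccaac
Character counts:
  'a': 2
  'c': 4
Maximum frequency: 4

4


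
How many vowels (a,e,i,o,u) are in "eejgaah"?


Input: eejgaah
Checking each character:
  'e' at position 0: vowel (running total: 1)
  'e' at position 1: vowel (running total: 2)
  'j' at position 2: consonant
  'g' at position 3: consonant
  'a' at position 4: vowel (running total: 3)
  'a' at position 5: vowel (running total: 4)
  'h' at position 6: consonant
Total vowels: 4

4


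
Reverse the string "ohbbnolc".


Input: ohbbnolc
Reading characters right to left:
  Position 7: 'c'
  Position 6: 'l'
  Position 5: 'o'
  Position 4: 'n'
  Position 3: 'b'
  Position 2: 'b'
  Position 1: 'h'
  Position 0: 'o'
Reversed: clonbbho

clonbbho


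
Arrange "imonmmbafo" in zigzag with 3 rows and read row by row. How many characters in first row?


Zigzag "imonmmbafo" into 3 rows:
Placing characters:
  'i' => row 0
  'm' => row 1
  'o' => row 2
  'n' => row 1
  'm' => row 0
  'm' => row 1
  'b' => row 2
  'a' => row 1
  'f' => row 0
  'o' => row 1
Rows:
  Row 0: "imf"
  Row 1: "mnmao"
  Row 2: "ob"
First row length: 3

3


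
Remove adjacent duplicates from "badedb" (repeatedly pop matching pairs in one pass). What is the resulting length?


Input: badedb
Stack-based adjacent duplicate removal:
  Read 'b': push. Stack: b
  Read 'a': push. Stack: ba
  Read 'd': push. Stack: bad
  Read 'e': push. Stack: bade
  Read 'd': push. Stack: baded
  Read 'b': push. Stack: badedb
Final stack: "badedb" (length 6)

6


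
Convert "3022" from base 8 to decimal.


Input: "3022" in base 8
Positional expansion:
  Digit '3' (value 3) x 8^3 = 1536
  Digit '0' (value 0) x 8^2 = 0
  Digit '2' (value 2) x 8^1 = 16
  Digit '2' (value 2) x 8^0 = 2
Sum = 1554

1554


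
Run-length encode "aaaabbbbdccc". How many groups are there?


Input: aaaabbbbdccc
Scanning for consecutive runs:
  Group 1: 'a' x 4 (positions 0-3)
  Group 2: 'b' x 4 (positions 4-7)
  Group 3: 'd' x 1 (positions 8-8)
  Group 4: 'c' x 3 (positions 9-11)
Total groups: 4

4


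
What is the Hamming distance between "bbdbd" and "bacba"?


Comparing "bbdbd" and "bacba" position by position:
  Position 0: 'b' vs 'b' => same
  Position 1: 'b' vs 'a' => differ
  Position 2: 'd' vs 'c' => differ
  Position 3: 'b' vs 'b' => same
  Position 4: 'd' vs 'a' => differ
Total differences (Hamming distance): 3

3


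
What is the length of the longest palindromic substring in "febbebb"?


Input: "febbebb"
Checking substrings for palindromes:
  [2:7] "bbebb" (len 5) => palindrome
  [1:5] "ebbe" (len 4) => palindrome
  [3:6] "beb" (len 3) => palindrome
  [2:4] "bb" (len 2) => palindrome
  [5:7] "bb" (len 2) => palindrome
Longest palindromic substring: "bbebb" with length 5

5


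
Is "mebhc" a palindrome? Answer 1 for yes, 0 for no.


Input: mebhc
Reversed: chbem
  Compare pos 0 ('m') with pos 4 ('c'): MISMATCH
  Compare pos 1 ('e') with pos 3 ('h'): MISMATCH
Result: not a palindrome

0


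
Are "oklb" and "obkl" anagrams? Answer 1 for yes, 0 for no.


Strings: "oklb", "obkl"
Sorted first:  bklo
Sorted second: bklo
Sorted forms match => anagrams

1


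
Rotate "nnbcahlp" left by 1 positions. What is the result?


Input: "nnbcahlp", rotate left by 1
First 1 characters: "n"
Remaining characters: "nbcahlp"
Concatenate remaining + first: "nbcahlp" + "n" = "nbcahlpn"

nbcahlpn


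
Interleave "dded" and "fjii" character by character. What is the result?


Interleaving "dded" and "fjii":
  Position 0: 'd' from first, 'f' from second => "df"
  Position 1: 'd' from first, 'j' from second => "dj"
  Position 2: 'e' from first, 'i' from second => "ei"
  Position 3: 'd' from first, 'i' from second => "di"
Result: dfdjeidi

dfdjeidi


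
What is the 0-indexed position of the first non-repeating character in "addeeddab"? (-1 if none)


Input: addeeddab
Character frequencies:
  'a': 2
  'b': 1
  'd': 4
  'e': 2
Scanning left to right for freq == 1:
  Position 0 ('a'): freq=2, skip
  Position 1 ('d'): freq=4, skip
  Position 2 ('d'): freq=4, skip
  Position 3 ('e'): freq=2, skip
  Position 4 ('e'): freq=2, skip
  Position 5 ('d'): freq=4, skip
  Position 6 ('d'): freq=4, skip
  Position 7 ('a'): freq=2, skip
  Position 8 ('b'): unique! => answer = 8

8


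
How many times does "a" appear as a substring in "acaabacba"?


Searching for "a" in "acaabacba"
Scanning each position:
  Position 0: "a" => MATCH
  Position 1: "c" => no
  Position 2: "a" => MATCH
  Position 3: "a" => MATCH
  Position 4: "b" => no
  Position 5: "a" => MATCH
  Position 6: "c" => no
  Position 7: "b" => no
  Position 8: "a" => MATCH
Total occurrences: 5

5


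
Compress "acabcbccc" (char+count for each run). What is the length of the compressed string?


Input: acabcbccc
Runs:
  'a' x 1 => "a1"
  'c' x 1 => "c1"
  'a' x 1 => "a1"
  'b' x 1 => "b1"
  'c' x 1 => "c1"
  'b' x 1 => "b1"
  'c' x 3 => "c3"
Compressed: "a1c1a1b1c1b1c3"
Compressed length: 14

14


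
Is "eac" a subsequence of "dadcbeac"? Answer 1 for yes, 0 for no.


Check if "eac" is a subsequence of "dadcbeac"
Greedy scan:
  Position 0 ('d'): no match needed
  Position 1 ('a'): no match needed
  Position 2 ('d'): no match needed
  Position 3 ('c'): no match needed
  Position 4 ('b'): no match needed
  Position 5 ('e'): matches sub[0] = 'e'
  Position 6 ('a'): matches sub[1] = 'a'
  Position 7 ('c'): matches sub[2] = 'c'
All 3 characters matched => is a subsequence

1


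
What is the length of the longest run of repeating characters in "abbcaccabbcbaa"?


Input: "abbcaccabbcbaa"
Scanning for longest run:
  Position 1 ('b'): new char, reset run to 1
  Position 2 ('b'): continues run of 'b', length=2
  Position 3 ('c'): new char, reset run to 1
  Position 4 ('a'): new char, reset run to 1
  Position 5 ('c'): new char, reset run to 1
  Position 6 ('c'): continues run of 'c', length=2
  Position 7 ('a'): new char, reset run to 1
  Position 8 ('b'): new char, reset run to 1
  Position 9 ('b'): continues run of 'b', length=2
  Position 10 ('c'): new char, reset run to 1
  Position 11 ('b'): new char, reset run to 1
  Position 12 ('a'): new char, reset run to 1
  Position 13 ('a'): continues run of 'a', length=2
Longest run: 'b' with length 2

2


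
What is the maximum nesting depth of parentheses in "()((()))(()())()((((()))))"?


Input: "()((()))(()())()((((()))))"
Tracking depth:
  Position 0 '(': depth becomes 1
  Position 1 ')': depth becomes 0
  Position 2 '(': depth becomes 1
  Position 3 '(': depth becomes 2
  Position 4 '(': depth becomes 3
  Position 5 ')': depth becomes 2
  Position 6 ')': depth becomes 1
  Position 7 ')': depth becomes 0
  Position 8 '(': depth becomes 1
  Position 9 '(': depth becomes 2
  Position 10 ')': depth becomes 1
  Position 11 '(': depth becomes 2
  Position 12 ')': depth becomes 1
  Position 13 ')': depth becomes 0
  Position 14 '(': depth becomes 1
  Position 15 ')': depth becomes 0
  Position 16 '(': depth becomes 1
  Position 17 '(': depth becomes 2
  Position 18 '(': depth becomes 3
  Position 19 '(': depth becomes 4
  Position 20 '(': depth becomes 5
  Position 21 ')': depth becomes 4
  Position 22 ')': depth becomes 3
  Position 23 ')': depth becomes 2
  Position 24 ')': depth becomes 1
  Position 25 ')': depth becomes 0
Maximum depth reached: 5

5


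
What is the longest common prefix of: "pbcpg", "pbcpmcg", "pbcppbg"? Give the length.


Words: pbcpg, pbcpmcg, pbcppbg
  Position 0: all 'p' => match
  Position 1: all 'b' => match
  Position 2: all 'c' => match
  Position 3: all 'p' => match
  Position 4: ('g', 'm', 'p') => mismatch, stop
LCP = "pbcp" (length 4)

4


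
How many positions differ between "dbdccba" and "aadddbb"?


Comparing "dbdccba" and "aadddbb" position by position:
  Position 0: 'd' vs 'a' => DIFFER
  Position 1: 'b' vs 'a' => DIFFER
  Position 2: 'd' vs 'd' => same
  Position 3: 'c' vs 'd' => DIFFER
  Position 4: 'c' vs 'd' => DIFFER
  Position 5: 'b' vs 'b' => same
  Position 6: 'a' vs 'b' => DIFFER
Positions that differ: 5

5


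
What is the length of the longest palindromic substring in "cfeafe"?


Input: "cfeafe"
Checking substrings for palindromes:
  No multi-char palindromic substrings found
Longest palindromic substring: "c" with length 1

1


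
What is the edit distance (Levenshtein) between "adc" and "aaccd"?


Computing edit distance: "adc" -> "aaccd"
DP table:
           a    a    c    c    d
      0    1    2    3    4    5
  a   1    0    1    2    3    4
  d   2    1    1    2    3    3
  c   3    2    2    1    2    3
Edit distance = dp[3][5] = 3

3


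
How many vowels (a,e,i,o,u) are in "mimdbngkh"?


Input: mimdbngkh
Checking each character:
  'm' at position 0: consonant
  'i' at position 1: vowel (running total: 1)
  'm' at position 2: consonant
  'd' at position 3: consonant
  'b' at position 4: consonant
  'n' at position 5: consonant
  'g' at position 6: consonant
  'k' at position 7: consonant
  'h' at position 8: consonant
Total vowels: 1

1


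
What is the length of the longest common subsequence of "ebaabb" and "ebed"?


LCS of "ebaabb" and "ebed"
DP table:
           e    b    e    d
      0    0    0    0    0
  e   0    1    1    1    1
  b   0    1    2    2    2
  a   0    1    2    2    2
  a   0    1    2    2    2
  b   0    1    2    2    2
  b   0    1    2    2    2
LCS length = dp[6][4] = 2

2


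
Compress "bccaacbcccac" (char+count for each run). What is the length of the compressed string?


Input: bccaacbcccac
Runs:
  'b' x 1 => "b1"
  'c' x 2 => "c2"
  'a' x 2 => "a2"
  'c' x 1 => "c1"
  'b' x 1 => "b1"
  'c' x 3 => "c3"
  'a' x 1 => "a1"
  'c' x 1 => "c1"
Compressed: "b1c2a2c1b1c3a1c1"
Compressed length: 16

16


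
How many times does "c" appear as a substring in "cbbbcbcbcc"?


Searching for "c" in "cbbbcbcbcc"
Scanning each position:
  Position 0: "c" => MATCH
  Position 1: "b" => no
  Position 2: "b" => no
  Position 3: "b" => no
  Position 4: "c" => MATCH
  Position 5: "b" => no
  Position 6: "c" => MATCH
  Position 7: "b" => no
  Position 8: "c" => MATCH
  Position 9: "c" => MATCH
Total occurrences: 5

5


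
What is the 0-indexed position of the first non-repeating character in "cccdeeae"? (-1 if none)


Input: cccdeeae
Character frequencies:
  'a': 1
  'c': 3
  'd': 1
  'e': 3
Scanning left to right for freq == 1:
  Position 0 ('c'): freq=3, skip
  Position 1 ('c'): freq=3, skip
  Position 2 ('c'): freq=3, skip
  Position 3 ('d'): unique! => answer = 3

3


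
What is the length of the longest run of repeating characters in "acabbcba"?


Input: "acabbcba"
Scanning for longest run:
  Position 1 ('c'): new char, reset run to 1
  Position 2 ('a'): new char, reset run to 1
  Position 3 ('b'): new char, reset run to 1
  Position 4 ('b'): continues run of 'b', length=2
  Position 5 ('c'): new char, reset run to 1
  Position 6 ('b'): new char, reset run to 1
  Position 7 ('a'): new char, reset run to 1
Longest run: 'b' with length 2

2


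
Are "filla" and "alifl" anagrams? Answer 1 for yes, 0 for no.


Strings: "filla", "alifl"
Sorted first:  afill
Sorted second: afill
Sorted forms match => anagrams

1


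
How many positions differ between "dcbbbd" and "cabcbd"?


Comparing "dcbbbd" and "cabcbd" position by position:
  Position 0: 'd' vs 'c' => DIFFER
  Position 1: 'c' vs 'a' => DIFFER
  Position 2: 'b' vs 'b' => same
  Position 3: 'b' vs 'c' => DIFFER
  Position 4: 'b' vs 'b' => same
  Position 5: 'd' vs 'd' => same
Positions that differ: 3

3


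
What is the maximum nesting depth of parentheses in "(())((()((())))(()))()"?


Input: "(())((()((())))(()))()"
Tracking depth:
  Position 0 '(': depth becomes 1
  Position 1 '(': depth becomes 2
  Position 2 ')': depth becomes 1
  Position 3 ')': depth becomes 0
  Position 4 '(': depth becomes 1
  Position 5 '(': depth becomes 2
  Position 6 '(': depth becomes 3
  Position 7 ')': depth becomes 2
  Position 8 '(': depth becomes 3
  Position 9 '(': depth becomes 4
  Position 10 '(': depth becomes 5
  Position 11 ')': depth becomes 4
  Position 12 ')': depth becomes 3
  Position 13 ')': depth becomes 2
  Position 14 ')': depth becomes 1
  Position 15 '(': depth becomes 2
  Position 16 '(': depth becomes 3
  Position 17 ')': depth becomes 2
  Position 18 ')': depth becomes 1
  Position 19 ')': depth becomes 0
  Position 20 '(': depth becomes 1
  Position 21 ')': depth becomes 0
Maximum depth reached: 5

5


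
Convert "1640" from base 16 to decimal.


Input: "1640" in base 16
Positional expansion:
  Digit '1' (value 1) x 16^3 = 4096
  Digit '6' (value 6) x 16^2 = 1536
  Digit '4' (value 4) x 16^1 = 64
  Digit '0' (value 0) x 16^0 = 0
Sum = 5696

5696


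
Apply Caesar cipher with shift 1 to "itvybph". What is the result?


Caesar cipher: shift "itvybph" by 1
  'i' (pos 8) + 1 = pos 9 = 'j'
  't' (pos 19) + 1 = pos 20 = 'u'
  'v' (pos 21) + 1 = pos 22 = 'w'
  'y' (pos 24) + 1 = pos 25 = 'z'
  'b' (pos 1) + 1 = pos 2 = 'c'
  'p' (pos 15) + 1 = pos 16 = 'q'
  'h' (pos 7) + 1 = pos 8 = 'i'
Result: juwzcqi

juwzcqi


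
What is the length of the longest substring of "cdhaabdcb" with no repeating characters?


Input: "cdhaabdcb"
Sliding window (track last position of each char):
  Position 0 ('c'): window [0,0] length 1 -- new best
  Position 1 ('d'): window [0,1] length 2 -- new best
  Position 2 ('h'): window [0,2] length 3 -- new best
  Position 3 ('a'): window [0,3] length 4 -- new best
  Position 4 ('a'): repeat (last at 3), move window start to 4
  Position 4 ('a'): window [4,4] length 1
  Position 5 ('b'): window [4,5] length 2
  Position 6 ('d'): window [4,6] length 3
  Position 7 ('c'): window [4,7] length 4
  Position 8 ('b'): repeat (last at 5), move window start to 6
  Position 8 ('b'): window [6,8] length 3
Longest substring with no repeats: "cdha" with length 4

4


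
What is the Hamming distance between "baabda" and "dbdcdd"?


Comparing "baabda" and "dbdcdd" position by position:
  Position 0: 'b' vs 'd' => differ
  Position 1: 'a' vs 'b' => differ
  Position 2: 'a' vs 'd' => differ
  Position 3: 'b' vs 'c' => differ
  Position 4: 'd' vs 'd' => same
  Position 5: 'a' vs 'd' => differ
Total differences (Hamming distance): 5

5


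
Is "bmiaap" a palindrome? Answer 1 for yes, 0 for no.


Input: bmiaap
Reversed: paaimb
  Compare pos 0 ('b') with pos 5 ('p'): MISMATCH
  Compare pos 1 ('m') with pos 4 ('a'): MISMATCH
  Compare pos 2 ('i') with pos 3 ('a'): MISMATCH
Result: not a palindrome

0


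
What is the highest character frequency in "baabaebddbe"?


Input: baabaebddbe
Character counts:
  'a': 3
  'b': 4
  'd': 2
  'e': 2
Maximum frequency: 4

4


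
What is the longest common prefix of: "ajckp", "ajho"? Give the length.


Words: ajckp, ajho
  Position 0: all 'a' => match
  Position 1: all 'j' => match
  Position 2: ('c', 'h') => mismatch, stop
LCP = "aj" (length 2)

2


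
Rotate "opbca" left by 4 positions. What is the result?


Input: "opbca", rotate left by 4
First 4 characters: "opbc"
Remaining characters: "a"
Concatenate remaining + first: "a" + "opbc" = "aopbc"

aopbc


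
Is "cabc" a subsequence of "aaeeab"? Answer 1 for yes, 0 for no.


Check if "cabc" is a subsequence of "aaeeab"
Greedy scan:
  Position 0 ('a'): no match needed
  Position 1 ('a'): no match needed
  Position 2 ('e'): no match needed
  Position 3 ('e'): no match needed
  Position 4 ('a'): no match needed
  Position 5 ('b'): no match needed
Only matched 0/4 characters => not a subsequence

0


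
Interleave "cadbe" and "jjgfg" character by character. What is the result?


Interleaving "cadbe" and "jjgfg":
  Position 0: 'c' from first, 'j' from second => "cj"
  Position 1: 'a' from first, 'j' from second => "aj"
  Position 2: 'd' from first, 'g' from second => "dg"
  Position 3: 'b' from first, 'f' from second => "bf"
  Position 4: 'e' from first, 'g' from second => "eg"
Result: cjajdgbfeg

cjajdgbfeg


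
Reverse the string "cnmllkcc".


Input: cnmllkcc
Reading characters right to left:
  Position 7: 'c'
  Position 6: 'c'
  Position 5: 'k'
  Position 4: 'l'
  Position 3: 'l'
  Position 2: 'm'
  Position 1: 'n'
  Position 0: 'c'
Reversed: cckllmnc

cckllmnc


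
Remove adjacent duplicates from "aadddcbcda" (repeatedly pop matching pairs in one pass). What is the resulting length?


Input: aadddcbcda
Stack-based adjacent duplicate removal:
  Read 'a': push. Stack: a
  Read 'a': matches stack top 'a' => pop. Stack: (empty)
  Read 'd': push. Stack: d
  Read 'd': matches stack top 'd' => pop. Stack: (empty)
  Read 'd': push. Stack: d
  Read 'c': push. Stack: dc
  Read 'b': push. Stack: dcb
  Read 'c': push. Stack: dcbc
  Read 'd': push. Stack: dcbcd
  Read 'a': push. Stack: dcbcda
Final stack: "dcbcda" (length 6)

6
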